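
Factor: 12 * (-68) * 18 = -1 * 2^5 * 3^3 * 17^1 = -14688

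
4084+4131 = 8215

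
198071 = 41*4831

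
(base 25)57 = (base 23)5h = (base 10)132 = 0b10000100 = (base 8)204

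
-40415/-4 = 10103 + 3/4 = 10103.75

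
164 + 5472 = 5636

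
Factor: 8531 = 19^1*449^1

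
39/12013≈0.00325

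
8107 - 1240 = 6867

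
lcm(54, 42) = 378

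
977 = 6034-5057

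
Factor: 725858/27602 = 7^1 * 37^(-1) * 139^1 = 973/37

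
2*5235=10470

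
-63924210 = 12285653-76209863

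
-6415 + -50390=-56805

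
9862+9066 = 18928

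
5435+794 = 6229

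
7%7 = 0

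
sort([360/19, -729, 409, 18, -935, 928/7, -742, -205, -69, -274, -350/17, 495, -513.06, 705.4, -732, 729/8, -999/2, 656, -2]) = [-935, -742, -732, -729, -513.06, -999/2, -274, -205, -69, -350/17, -2, 18, 360/19, 729/8, 928/7, 409, 495, 656, 705.4]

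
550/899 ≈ 0.612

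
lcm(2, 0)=0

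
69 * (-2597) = -179193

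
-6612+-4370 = -10982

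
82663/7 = 11809 = 11809.00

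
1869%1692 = 177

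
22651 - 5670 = 16981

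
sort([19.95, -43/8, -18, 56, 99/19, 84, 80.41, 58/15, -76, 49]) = [-76, -18, -43/8, 58/15, 99/19, 19.95, 49, 56, 80.41, 84]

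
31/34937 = 1/1127 ≈ 0.000887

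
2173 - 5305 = -3132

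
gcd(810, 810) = 810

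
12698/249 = 50 + 248/249 ≈ 51.00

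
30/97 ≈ 0.309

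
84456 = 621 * 136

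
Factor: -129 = -1*3^1*43^1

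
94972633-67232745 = 27739888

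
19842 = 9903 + 9939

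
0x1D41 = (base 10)7489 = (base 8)16501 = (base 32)7A1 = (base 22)FA9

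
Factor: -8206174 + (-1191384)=-1 * 2^1 * 4698779^1=-9397558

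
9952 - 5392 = 4560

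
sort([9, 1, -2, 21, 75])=[-2, 1, 9, 21, 75]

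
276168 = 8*34521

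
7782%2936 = 1910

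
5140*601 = 3089140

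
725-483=242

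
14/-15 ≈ -0.933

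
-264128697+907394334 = 643265637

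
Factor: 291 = 3^1*97^1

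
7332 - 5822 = 1510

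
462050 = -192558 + 654608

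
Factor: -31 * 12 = -1 * 2^2 * 3^1 * 31^1 = -372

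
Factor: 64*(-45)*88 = -1*2^9*3^2*5^1*11^1 = -253440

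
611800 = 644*950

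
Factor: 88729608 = 2^3*3^1*11^1*47^1*7151^1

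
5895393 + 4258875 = 10154268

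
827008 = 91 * 9088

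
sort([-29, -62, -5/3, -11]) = [-62, -29, -11, -5/3]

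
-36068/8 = -4508 - 1/2 = -4508.50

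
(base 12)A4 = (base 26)4K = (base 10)124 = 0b1111100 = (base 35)3J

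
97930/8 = 48965/4 = 12241.25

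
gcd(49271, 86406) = 1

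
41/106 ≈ 0.387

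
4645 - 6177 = -1532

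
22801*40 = 912040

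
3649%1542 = 565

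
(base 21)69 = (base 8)207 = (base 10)135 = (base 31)4b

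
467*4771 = 2228057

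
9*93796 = 844164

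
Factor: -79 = -1 * 79^1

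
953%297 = 62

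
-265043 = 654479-919522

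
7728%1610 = 1288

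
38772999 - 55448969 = -16675970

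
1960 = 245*8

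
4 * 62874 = 251496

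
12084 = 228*53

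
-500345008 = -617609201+117264193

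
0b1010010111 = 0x297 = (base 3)220120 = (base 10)663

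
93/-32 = -2 - 29/32 ≈ -2.91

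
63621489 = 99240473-35618984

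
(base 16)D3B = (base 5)102022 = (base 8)6473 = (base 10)3387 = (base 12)1B63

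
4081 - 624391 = -620310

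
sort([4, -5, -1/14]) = [-5, -1/14, 4]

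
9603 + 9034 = 18637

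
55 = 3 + 52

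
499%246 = 7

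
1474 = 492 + 982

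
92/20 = 23/5 = 4.60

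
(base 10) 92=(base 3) 10102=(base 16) 5c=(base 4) 1130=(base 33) 2q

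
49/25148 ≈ 0.00195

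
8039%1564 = 219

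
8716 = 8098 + 618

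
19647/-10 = -1964 - 7/10 = -1964.70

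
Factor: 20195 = 5^1*7^1*577^1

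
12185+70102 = 82287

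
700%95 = 35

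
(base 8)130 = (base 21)44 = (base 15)5d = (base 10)88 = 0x58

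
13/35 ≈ 0.371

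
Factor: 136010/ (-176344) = -1*2^ (-2)*5^1*29^1*47^ (-1) = -145/188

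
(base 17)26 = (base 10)40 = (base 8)50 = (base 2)101000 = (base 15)2a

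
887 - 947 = -60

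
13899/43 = 323 + 10/43 ≈ 323.23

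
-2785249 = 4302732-7087981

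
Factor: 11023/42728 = 2^(-3)*7^(-2)*73^1*109^(-1)*151^1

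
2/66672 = 1/33336 ≈ 0.0000300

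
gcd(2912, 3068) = 52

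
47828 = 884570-836742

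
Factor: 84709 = 23^1 * 29^1 * 127^1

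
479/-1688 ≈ -0.284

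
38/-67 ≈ -0.567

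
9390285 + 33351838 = 42742123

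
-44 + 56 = 12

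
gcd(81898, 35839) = 1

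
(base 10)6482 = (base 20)g42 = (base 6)50002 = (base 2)1100101010010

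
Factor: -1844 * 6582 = -1 * 2^3 * 3^1 * 461^1 * 1097^1 = -12137208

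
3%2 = 1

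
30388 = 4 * 7597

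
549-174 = 375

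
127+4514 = 4641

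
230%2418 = 230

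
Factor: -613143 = -1 * 3^3 * 22709^1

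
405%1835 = 405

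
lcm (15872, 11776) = 365056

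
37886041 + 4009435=41895476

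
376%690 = 376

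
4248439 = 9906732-5658293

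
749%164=93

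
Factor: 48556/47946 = 2^1*3^(-1)*131^(-1)*199^1 = 398/393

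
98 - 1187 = -1089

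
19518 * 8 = 156144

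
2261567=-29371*(-77) 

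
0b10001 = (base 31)h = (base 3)122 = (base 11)16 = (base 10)17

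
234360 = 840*279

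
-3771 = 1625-5396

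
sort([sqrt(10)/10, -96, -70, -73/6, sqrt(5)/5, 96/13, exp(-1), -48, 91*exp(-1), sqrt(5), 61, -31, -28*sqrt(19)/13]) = [-96, -70, -48, -31, -73/6, -28*sqrt(19)/13, sqrt(10)/10, exp(-1), sqrt(5)/5, sqrt(5), 96/13, 91*exp(-1), 61]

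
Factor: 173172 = 2^2 * 3^1 * 14431^1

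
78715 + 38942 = 117657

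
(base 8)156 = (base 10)110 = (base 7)215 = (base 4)1232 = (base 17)68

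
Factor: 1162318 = 2^1*37^1*113^1*139^1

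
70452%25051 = 20350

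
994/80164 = 71/5726 ≈ 0.0124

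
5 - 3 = 2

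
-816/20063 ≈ -0.0407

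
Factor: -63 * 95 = -1 * 3^2 * 5^1 * 7^1 * 19^1 = -5985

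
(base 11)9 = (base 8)11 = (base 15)9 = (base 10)9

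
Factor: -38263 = -1 * 83^1 * 461^1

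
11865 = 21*565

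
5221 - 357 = 4864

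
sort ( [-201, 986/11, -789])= [-789, -201, 986/11]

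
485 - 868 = -383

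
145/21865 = 29/4373 ≈ 0.00663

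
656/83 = 7 + 75/83 ≈ 7.90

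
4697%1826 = 1045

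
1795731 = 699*2569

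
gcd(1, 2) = 1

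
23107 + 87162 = 110269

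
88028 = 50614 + 37414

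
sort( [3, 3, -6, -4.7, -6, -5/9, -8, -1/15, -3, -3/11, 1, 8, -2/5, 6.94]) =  [-8, -6, -6, -4.7, -3, -5/9, -2/5, -3/11, -1/15, 1, 3, 3, 6.94, 8]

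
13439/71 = 189 + 20/71 ≈ 189.28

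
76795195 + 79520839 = 156316034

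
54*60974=3292596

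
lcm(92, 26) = 1196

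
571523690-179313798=392209892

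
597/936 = 199/312 ≈ 0.638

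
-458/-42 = 10+19/21 ≈ 10.90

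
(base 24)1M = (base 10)46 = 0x2E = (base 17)2C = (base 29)1H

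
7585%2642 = 2301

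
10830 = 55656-44826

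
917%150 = 17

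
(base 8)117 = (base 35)29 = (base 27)2p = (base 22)3d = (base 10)79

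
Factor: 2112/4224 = 2^(-1) = 1/2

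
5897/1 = 5897 = 5897.00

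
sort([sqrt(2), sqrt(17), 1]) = [1, sqrt(2), sqrt(17)]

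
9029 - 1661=7368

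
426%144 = 138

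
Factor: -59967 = -1 * 3^3 * 2221^1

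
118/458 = 59/229≈0.258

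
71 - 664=-593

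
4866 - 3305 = 1561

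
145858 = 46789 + 99069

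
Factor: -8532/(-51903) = 2^2 * 3^1 * 73^(-1) = 12/73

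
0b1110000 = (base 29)3p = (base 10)112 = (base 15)77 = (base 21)57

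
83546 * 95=7936870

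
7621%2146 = 1183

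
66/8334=11/1389≈0.00792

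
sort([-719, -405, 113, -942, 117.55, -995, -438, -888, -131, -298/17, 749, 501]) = [-995, -942, -888, -719, -438, -405, -131, -298/17, 113, 117.55, 501, 749]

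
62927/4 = 15731 + 3/4 = 15731.75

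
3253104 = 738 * 4408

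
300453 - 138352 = 162101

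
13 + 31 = 44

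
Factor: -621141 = -1 * 3^1 * 197^1 * 1051^1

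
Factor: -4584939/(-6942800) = 2^(-4) * 3^1 * 5^(-2) * 17^(-1) * 1021^(-1) * 1528313^1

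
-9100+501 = -8599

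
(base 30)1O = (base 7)105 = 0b110110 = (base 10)54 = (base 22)2A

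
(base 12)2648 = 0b1000100011000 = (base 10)4376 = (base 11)3319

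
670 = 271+399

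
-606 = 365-971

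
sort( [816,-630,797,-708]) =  [-708,-630,797,816]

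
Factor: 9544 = 2^3*1193^1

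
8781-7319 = 1462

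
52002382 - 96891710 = -44889328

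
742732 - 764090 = -21358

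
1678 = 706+972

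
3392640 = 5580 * 608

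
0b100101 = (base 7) 52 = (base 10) 37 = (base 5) 122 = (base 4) 211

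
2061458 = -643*(-3206)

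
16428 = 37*444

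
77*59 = 4543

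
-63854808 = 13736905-77591713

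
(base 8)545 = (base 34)ah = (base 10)357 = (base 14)1b7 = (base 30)br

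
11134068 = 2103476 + 9030592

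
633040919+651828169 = 1284869088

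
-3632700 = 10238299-13870999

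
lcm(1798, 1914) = 59334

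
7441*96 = 714336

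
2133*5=10665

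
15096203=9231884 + 5864319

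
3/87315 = 1/29105 ≈ 0.0000344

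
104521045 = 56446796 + 48074249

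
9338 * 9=84042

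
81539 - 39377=42162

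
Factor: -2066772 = -1*2^2*3^1*29^1*5939^1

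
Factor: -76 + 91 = 3^1 * 5^1 = 15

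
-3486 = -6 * 581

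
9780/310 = 31 + 17/31 ≈ 31.55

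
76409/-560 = -136 - 249/560 ≈ -136.44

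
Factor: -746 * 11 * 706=-1 * 2^2 * 11^1 * 353^1 * 373^1=-5793436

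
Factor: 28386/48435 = 2^1*3^1*5^(-1)*19^1*83^1*3229^(-1) = 9462/16145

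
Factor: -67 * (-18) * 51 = 2^1 * 3^3 * 17^1 * 67^1 = 61506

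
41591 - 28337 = 13254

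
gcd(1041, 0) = 1041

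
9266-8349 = 917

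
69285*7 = 484995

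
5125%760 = 565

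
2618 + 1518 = 4136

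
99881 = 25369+74512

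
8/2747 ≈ 0.00291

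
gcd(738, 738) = 738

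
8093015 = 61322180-53229165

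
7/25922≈0.000270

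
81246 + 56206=137452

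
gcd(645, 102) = 3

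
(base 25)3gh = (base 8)4364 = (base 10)2292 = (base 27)33o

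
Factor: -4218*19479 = -1*2^1*3^2*19^1*37^1*43^1*151^1 = -82162422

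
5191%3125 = 2066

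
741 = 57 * 13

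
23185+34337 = 57522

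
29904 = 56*534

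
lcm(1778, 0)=0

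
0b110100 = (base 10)52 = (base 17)31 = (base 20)2c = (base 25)22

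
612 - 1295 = -683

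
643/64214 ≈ 0.0100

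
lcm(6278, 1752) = 75336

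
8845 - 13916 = -5071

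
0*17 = 0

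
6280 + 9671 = 15951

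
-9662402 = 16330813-25993215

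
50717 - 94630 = -43913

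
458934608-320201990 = 138732618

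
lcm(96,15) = 480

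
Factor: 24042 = 2^1*3^1*4007^1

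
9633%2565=1938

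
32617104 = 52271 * 624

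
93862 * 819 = 76872978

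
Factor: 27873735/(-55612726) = -1 * 2^(-1) * 3^1 * 5^1 * 13^(-1) * 593^(-1) * 3607^(-1) * 1858249^1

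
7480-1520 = 5960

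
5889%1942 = 63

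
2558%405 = 128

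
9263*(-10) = -92630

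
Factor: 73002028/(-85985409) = -1 * 2^2 * 3^(-1) * 11^1 * 19^1 * 87323^1 * 28661803^(-1)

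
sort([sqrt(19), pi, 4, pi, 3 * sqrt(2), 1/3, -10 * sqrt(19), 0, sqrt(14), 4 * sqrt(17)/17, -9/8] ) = [-10 * sqrt(19), -9/8, 0, 1/3, 4 * sqrt(17)/17, pi, pi, sqrt(14), 4, 3 * sqrt(2), sqrt(19)] 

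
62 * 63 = 3906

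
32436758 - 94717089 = -62280331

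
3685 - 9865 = -6180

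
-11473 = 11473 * (-1)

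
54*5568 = 300672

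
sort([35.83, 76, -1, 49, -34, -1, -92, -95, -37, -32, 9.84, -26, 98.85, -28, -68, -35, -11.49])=[-95, -92, -68, -37, -35, -34, -32, -28, -26, -11.49, -1, -1, 9.84, 35.83, 49, 76, 98.85]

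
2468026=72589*34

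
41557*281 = 11677517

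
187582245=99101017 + 88481228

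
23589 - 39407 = -15818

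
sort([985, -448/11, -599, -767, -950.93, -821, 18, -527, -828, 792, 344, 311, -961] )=[-961, -950.93, -828, -821, -767, -599, -527, -448/11, 18, 311, 344, 792, 985] 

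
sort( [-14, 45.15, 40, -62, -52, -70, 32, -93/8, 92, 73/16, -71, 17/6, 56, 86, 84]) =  [-71, -70, -62, -52, -14, -93/8, 17/6, 73/16, 32, 40, 45.15, 56, 84, 86, 92]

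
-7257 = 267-7524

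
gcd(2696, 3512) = 8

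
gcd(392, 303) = 1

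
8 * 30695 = 245560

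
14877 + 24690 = 39567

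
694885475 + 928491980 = 1623377455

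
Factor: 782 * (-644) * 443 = -1 * 2^3 * 7^1 * 17^1 * 23^2 * 443^1 = -223098344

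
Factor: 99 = 3^2*11^1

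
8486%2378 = 1352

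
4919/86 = 57 + 17/86 ≈ 57.20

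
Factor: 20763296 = 2^5*23^1*28211^1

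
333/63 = 37/7 ≈ 5.29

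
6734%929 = 231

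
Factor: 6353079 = 3^1 * 173^1 * 12241^1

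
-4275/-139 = 30 + 105/139 ≈ 30.76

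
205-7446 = -7241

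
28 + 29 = 57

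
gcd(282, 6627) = 141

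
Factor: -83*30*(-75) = 2^1*3^2*5^3*83^1 = 186750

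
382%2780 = 382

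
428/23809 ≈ 0.0180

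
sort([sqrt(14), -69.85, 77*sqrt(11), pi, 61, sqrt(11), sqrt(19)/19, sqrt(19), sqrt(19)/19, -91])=[-91, -69.85, sqrt(19)/19, sqrt(19)/19, pi, sqrt(11), sqrt(14), sqrt(19), 61, 77*sqrt(11)]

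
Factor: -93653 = -1 * 7^1 * 17^1 * 787^1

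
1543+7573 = 9116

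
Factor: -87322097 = -1*79^1*1105343^1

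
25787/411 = 62 + 305/411 ≈ 62.74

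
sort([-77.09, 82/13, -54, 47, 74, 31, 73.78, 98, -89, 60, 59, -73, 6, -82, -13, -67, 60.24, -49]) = [-89, -82, -77.09, -73, -67, -54, -49, -13, 6, 82/13, 31, 47, 59, 60, 60.24, 73.78, 74, 98]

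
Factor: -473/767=-1 * 11^1 * 13^(-1) * 43^1 * 59^(-1)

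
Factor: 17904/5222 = 2^3*3^1*7^(-1) = 24/7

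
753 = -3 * (-251)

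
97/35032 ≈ 0.00277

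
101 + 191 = 292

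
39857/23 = 1732 + 21/23 ≈ 1732.91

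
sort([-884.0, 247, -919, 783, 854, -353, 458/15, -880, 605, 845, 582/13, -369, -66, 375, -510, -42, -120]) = [-919, -884.0, -880, -510, -369, -353, -120, -66, -42, 458/15, 582/13, 247, 375, 605, 783, 845, 854]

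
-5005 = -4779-226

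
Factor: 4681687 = 1049^1*4463^1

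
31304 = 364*86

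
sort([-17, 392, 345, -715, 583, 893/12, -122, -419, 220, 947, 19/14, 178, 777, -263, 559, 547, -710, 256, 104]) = [-715, -710, -419, -263, -122, -17, 19/14, 893/12, 104, 178, 220, 256, 345, 392, 547, 559, 583, 777, 947]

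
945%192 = 177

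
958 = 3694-2736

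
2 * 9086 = 18172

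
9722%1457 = 980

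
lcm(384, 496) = 11904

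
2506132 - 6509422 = -4003290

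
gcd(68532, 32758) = 2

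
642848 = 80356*8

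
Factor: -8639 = -1*53^1*163^1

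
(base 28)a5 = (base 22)cl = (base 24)bl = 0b100011101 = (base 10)285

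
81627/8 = 10203 + 3/8 ≈ 10203.38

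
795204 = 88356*9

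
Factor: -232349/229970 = -1 * 2^(-1) * 5^(-1) * 29^(-1) * 293^1 = -293/290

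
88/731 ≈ 0.120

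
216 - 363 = -147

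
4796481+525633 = 5322114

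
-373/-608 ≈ 0.613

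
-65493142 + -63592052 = -129085194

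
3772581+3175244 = 6947825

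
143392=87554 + 55838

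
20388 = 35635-15247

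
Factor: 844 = 2^2*211^1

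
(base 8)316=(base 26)7o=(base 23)8m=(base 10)206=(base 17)c2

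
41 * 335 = 13735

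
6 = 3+3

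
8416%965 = 696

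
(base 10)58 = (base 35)1n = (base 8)72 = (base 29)20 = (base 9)64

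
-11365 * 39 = -443235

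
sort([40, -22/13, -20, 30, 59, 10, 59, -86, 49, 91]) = [-86, -20, -22/13, 10, 30, 40, 49, 59, 59, 91]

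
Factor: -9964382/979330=-1*5^ (-1)*11^ (-1)*23^1*29^ (-1)*307^ (-1)*216617^1=-4982191/489665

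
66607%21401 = 2404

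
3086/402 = 1543/201 ≈ 7.68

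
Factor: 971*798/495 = 2^1*3^(-1)*5^(-1)*7^1*11^(-1)*19^1*971^1 = 258286/165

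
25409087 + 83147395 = 108556482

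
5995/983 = 6 + 97/983 ≈ 6.10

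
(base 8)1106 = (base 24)106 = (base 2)1001000110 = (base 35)gm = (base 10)582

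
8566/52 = 4283/26 ≈ 164.73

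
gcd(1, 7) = 1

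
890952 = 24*37123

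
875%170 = 25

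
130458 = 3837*34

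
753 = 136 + 617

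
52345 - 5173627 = -5121282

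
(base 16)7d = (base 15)85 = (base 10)125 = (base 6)325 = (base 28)4d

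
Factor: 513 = 3^3 * 19^1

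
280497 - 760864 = -480367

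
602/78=301/39 ≈ 7.72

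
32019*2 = 64038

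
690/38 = 345/19≈18.16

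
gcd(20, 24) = 4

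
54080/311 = 173 + 277/311 ≈ 173.89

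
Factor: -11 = -1 * 11^1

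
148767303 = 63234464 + 85532839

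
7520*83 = 624160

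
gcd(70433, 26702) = 1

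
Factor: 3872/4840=2^2 * 5^ (-1)=4/5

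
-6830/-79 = 86 + 36/79 ≈ 86.46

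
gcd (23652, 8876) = 4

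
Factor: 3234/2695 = 2^1*3^1*5^(-1) = 6/5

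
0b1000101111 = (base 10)559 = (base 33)gv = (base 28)jr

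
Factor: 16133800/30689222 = 2^2 * 5^2 * 23^(-1) * 61^(-1) * 10937^(-1) * 80669^1 = 8066900/15344611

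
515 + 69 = 584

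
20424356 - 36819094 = -16394738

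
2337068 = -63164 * (-37)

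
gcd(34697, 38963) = 1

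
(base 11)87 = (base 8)137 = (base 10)95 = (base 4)1133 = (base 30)35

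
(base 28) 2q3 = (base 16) 8fb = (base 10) 2299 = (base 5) 33144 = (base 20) 5ej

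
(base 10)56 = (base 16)38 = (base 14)40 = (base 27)22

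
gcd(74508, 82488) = 84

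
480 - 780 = -300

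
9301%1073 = 717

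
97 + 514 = 611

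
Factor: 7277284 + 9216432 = 2^2 * 487^1 * 8467^1 = 16493716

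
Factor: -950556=-1*2^2*3^1*113^1*701^1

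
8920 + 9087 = 18007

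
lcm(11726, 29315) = 58630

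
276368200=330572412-54204212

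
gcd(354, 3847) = 1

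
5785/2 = 2892 + 1/2 = 2892.50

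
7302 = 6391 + 911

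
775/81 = 9 + 46/81 ≈ 9.57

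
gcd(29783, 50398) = 1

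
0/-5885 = 0 = 0.00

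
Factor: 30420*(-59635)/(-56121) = 2^2*3^1*5^2*13^1*1439^(-1)*11927^1 = 46515300/1439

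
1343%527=289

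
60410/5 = 12082 = 12082.00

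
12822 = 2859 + 9963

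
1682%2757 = 1682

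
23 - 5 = 18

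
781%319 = 143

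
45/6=7 + 1/2=7.50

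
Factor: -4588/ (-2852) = 23^ (-1) * 37^1 = 37/23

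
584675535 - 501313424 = 83362111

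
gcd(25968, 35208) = 24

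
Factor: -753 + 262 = -1 * 491^1 = -491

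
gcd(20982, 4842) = 1614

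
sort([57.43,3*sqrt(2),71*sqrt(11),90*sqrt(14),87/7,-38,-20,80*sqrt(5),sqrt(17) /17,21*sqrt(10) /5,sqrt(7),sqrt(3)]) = [-38,-20,sqrt(17) /17,sqrt(3),sqrt(7),3*sqrt(2),87/7,21*sqrt(10) /5,57.43,80*sqrt(5),71*sqrt(11),90*sqrt(14)]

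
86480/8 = 10810 = 10810.00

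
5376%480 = 96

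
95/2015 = 19/403 ≈ 0.0471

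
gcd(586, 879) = 293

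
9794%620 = 494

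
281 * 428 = 120268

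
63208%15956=15340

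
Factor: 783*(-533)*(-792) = 2^3*3^5*11^1*13^1*29^1*41^1 = 330532488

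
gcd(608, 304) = 304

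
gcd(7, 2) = 1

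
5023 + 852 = 5875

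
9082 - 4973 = 4109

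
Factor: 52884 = 2^2 * 3^2 * 13^1 * 113^1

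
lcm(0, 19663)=0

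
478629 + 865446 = 1344075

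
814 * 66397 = 54047158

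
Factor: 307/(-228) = -1 * 2^(-2) * 3^(-1) * 19^(-1) * 307^1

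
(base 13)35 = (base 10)44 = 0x2c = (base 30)1e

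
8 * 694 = 5552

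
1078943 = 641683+437260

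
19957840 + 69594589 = 89552429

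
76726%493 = 311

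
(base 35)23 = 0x49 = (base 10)73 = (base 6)201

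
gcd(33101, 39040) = 1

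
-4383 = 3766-8149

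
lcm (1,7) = 7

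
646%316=14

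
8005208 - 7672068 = 333140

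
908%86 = 48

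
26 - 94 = -68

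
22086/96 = 3681/16 ≈ 230.06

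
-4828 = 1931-6759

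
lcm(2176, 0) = 0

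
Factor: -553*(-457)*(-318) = -1*2^1*3^1*7^1*53^1*79^1*457^1 = -80365278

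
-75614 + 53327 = -22287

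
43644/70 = 21822/35≈623.49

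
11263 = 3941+7322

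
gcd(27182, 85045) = 1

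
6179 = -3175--9354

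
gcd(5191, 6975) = 1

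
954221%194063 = 177969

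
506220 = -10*(-50622)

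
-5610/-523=10 + 380/523 ≈ 10.73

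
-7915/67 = -118-9/67 ≈ -118.13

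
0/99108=0=0.00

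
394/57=6 + 52/57 ≈ 6.91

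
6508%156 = 112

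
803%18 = 11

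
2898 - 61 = 2837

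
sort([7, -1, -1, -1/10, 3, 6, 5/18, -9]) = [-9, -1, -1, -1/10, 5/18, 3, 6, 7]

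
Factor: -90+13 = -1*7^1*11^1 = -77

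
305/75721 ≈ 0.00403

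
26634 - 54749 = -28115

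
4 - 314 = -310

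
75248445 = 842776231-767527786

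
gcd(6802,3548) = 2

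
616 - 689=-73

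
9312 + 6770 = 16082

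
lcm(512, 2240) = 17920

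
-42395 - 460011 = -502406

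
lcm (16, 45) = 720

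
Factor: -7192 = -1*2^3*29^1*31^1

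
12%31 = 12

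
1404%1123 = 281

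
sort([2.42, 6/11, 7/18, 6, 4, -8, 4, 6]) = [-8, 7/18, 6/11, 2.42, 4, 4, 6, 6]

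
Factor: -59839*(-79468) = 2^2*13^1*4603^1*19867^1 = 4755285652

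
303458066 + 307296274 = 610754340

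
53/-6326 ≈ -0.00838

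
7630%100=30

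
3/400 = 0.0075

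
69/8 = 8 + 5/8 ≈ 8.63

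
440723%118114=86381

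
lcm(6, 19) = 114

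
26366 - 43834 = -17468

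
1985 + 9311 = 11296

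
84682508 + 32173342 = 116855850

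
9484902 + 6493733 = 15978635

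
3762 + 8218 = 11980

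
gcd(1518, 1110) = 6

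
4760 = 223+4537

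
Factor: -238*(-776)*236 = 2^6*7^1*17^1*59^1*97^1 = 43586368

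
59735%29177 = 1381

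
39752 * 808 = 32119616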